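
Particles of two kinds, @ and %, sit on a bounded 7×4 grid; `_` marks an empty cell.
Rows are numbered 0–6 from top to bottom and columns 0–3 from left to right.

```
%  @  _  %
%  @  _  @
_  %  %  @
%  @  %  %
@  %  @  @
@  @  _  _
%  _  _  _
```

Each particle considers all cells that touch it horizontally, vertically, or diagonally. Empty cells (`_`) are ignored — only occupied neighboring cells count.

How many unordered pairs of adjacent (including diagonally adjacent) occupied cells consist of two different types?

27

Scan each occupied cell's neighbors to the right and below (and the two forward diagonals) so each pair is counted once.
From row 0: 4 unlike of 6 pairs (running 4/6).
From row 1: 4 unlike of 6 pairs (running 8/12).
From row 2: 5 unlike of 10 pairs (running 13/22).
From row 3: 8 unlike of 13 pairs (running 21/35).
From row 4: 4 unlike of 8 pairs (running 25/43).
From row 5: 2 unlike of 3 pairs (running 27/46).
Total adjacent occupied pairs: 46; unlike-type pairs: 27.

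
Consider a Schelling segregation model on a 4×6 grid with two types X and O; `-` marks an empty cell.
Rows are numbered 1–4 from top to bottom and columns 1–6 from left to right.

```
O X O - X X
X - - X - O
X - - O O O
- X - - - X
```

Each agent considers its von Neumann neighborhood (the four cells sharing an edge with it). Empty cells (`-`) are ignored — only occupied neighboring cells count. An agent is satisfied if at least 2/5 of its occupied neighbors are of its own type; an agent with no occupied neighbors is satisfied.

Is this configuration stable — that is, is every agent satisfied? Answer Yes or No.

Row 1: (1,1)O 0/2 ✗ · (1,2)X 0/2 ✗ · (1,3)O 0/1 ✗ · (1,5)X 1/1 ✓ · (1,6)X 1/2 ✓
Row 2: (2,1)X 1/2 ✓ · (2,4)X 0/1 ✗ · (2,6)O 1/2 ✓
Row 3: (3,1)X 1/1 ✓ · (3,4)O 1/2 ✓ · (3,5)O 2/2 ✓ · (3,6)O 2/3 ✓
Row 4: (4,2)X 0/0 ✓ · (4,6)X 0/1 ✗
For instance (1,1) has only 0/2 same-type neighbors, below 2/5.

No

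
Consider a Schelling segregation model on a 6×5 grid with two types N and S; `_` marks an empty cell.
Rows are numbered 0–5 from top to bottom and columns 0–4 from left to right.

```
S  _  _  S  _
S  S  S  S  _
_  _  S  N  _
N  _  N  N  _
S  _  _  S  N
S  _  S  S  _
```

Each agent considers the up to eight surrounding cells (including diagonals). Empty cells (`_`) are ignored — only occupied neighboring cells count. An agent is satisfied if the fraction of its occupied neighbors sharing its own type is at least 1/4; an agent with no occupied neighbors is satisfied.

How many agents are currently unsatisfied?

(0,0)S 2/2 ✓
(0,3)S 2/2 ✓
(1,0)S 2/2 ✓
(1,1)S 4/4 ✓
(1,2)S 4/5 ✓
(1,3)S 3/4 ✓
(2,2)S 3/6 ✓
(2,3)N 2/5 ✓
(3,0)N 0/1 ✗
(3,2)N 2/4 ✓
(3,3)N 3/5 ✓
(4,0)S 1/2 ✓
(4,3)S 2/5 ✓
(4,4)N 1/3 ✓
(5,0)S 1/1 ✓
(5,2)S 2/2 ✓
(5,3)S 2/3 ✓
Unsatisfied: (3,0) — 1 in total.

1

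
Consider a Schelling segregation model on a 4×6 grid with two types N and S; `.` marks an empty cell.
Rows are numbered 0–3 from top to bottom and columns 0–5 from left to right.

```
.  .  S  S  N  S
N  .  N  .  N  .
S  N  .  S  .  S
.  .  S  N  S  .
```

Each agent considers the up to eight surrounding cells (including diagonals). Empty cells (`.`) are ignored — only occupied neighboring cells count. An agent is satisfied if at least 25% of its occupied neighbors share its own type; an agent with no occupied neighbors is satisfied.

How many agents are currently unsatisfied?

Row 0: (0,2)S 1/2 ✓ · (0,3)S 1/4 ✓ · (0,4)N 1/3 ✓ · (0,5)S 0/2 ✗
Row 1: (1,0)N 1/2 ✓ · (1,2)N 1/4 ✓ · (1,4)N 1/5 ✗
Row 2: (2,0)S 0/2 ✗ · (2,1)N 2/4 ✓ · (2,3)S 2/5 ✓ · (2,5)S 1/2 ✓
Row 3: (3,2)S 1/3 ✓ · (3,3)N 0/3 ✗ · (3,4)S 2/3 ✓
Unsatisfied: (0,5), (1,4), (2,0), (3,3) — 4 in total.

4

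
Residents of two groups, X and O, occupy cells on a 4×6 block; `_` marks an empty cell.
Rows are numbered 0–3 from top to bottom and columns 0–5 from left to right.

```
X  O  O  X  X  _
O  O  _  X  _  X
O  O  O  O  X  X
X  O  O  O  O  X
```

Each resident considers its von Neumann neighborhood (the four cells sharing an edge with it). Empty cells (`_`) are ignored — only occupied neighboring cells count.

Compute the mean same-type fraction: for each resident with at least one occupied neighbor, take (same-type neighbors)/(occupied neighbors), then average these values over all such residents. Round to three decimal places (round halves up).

0.667

(0,0)X 0/2
(0,1)O 2/3
(0,2)O 1/2
(0,3)X 2/3
(0,4)X 1/1
(1,0)O 2/3
(1,1)O 3/3
(1,3)X 1/2
(1,5)X 1/1
(2,0)O 2/3
(2,1)O 4/4
(2,2)O 3/3
(2,3)O 2/4
(2,4)X 1/3
(2,5)X 3/3
(3,0)X 0/2
(3,1)O 2/3
(3,2)O 3/3
(3,3)O 3/3
(3,4)O 1/3
(3,5)X 1/2
Sum over 21 residents: 0/2 + 2/3 + 1/2 + 2/3 + 1/1 + 2/3 + 3/3 + 1/2 + 1/1 + 2/3 + 4/4 + 3/3 + 2/4 + 1/3 + 3/3 + 0/2 + 2/3 + 3/3 + 3/3 + 1/3 + 1/2 = 14; mean = 14 ÷ 21 = 2/3 = 0.666666… → 0.667.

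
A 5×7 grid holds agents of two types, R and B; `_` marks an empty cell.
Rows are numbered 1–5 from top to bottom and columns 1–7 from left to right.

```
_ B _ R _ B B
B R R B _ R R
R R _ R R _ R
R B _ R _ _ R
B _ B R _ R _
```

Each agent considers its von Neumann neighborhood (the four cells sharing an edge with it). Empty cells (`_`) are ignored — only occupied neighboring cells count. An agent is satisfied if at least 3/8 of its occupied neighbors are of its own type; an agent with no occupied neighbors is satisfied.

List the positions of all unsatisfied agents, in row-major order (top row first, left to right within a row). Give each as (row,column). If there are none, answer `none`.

Row 1: (1,2)B 0/1 ✗ · (1,4)R 0/1 ✗ · (1,6)B 1/2 ✓ · (1,7)B 1/2 ✓
Row 2: (2,1)B 0/2 ✗ · (2,2)R 2/4 ✓ · (2,3)R 1/2 ✓ · (2,4)B 0/3 ✗ · (2,6)R 1/2 ✓ · (2,7)R 2/3 ✓
Row 3: (3,1)R 2/3 ✓ · (3,2)R 2/3 ✓ · (3,4)R 2/3 ✓ · (3,5)R 1/1 ✓ · (3,7)R 2/2 ✓
Row 4: (4,1)R 1/3 ✗ · (4,2)B 0/2 ✗ · (4,4)R 2/2 ✓ · (4,7)R 1/1 ✓
Row 5: (5,1)B 0/1 ✗ · (5,3)B 0/1 ✗ · (5,4)R 1/2 ✓ · (5,6)R 0/0 ✓

(1,2), (1,4), (2,1), (2,4), (4,1), (4,2), (5,1), (5,3)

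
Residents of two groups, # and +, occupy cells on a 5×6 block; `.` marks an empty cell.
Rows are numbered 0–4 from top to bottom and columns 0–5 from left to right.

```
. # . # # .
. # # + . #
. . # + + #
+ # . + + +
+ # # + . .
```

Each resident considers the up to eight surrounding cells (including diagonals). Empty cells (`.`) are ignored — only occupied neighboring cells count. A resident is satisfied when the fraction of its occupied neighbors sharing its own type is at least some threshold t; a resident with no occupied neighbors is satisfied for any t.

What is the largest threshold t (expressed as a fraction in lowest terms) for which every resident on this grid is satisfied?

1/4

(0,1)# 2/2
(0,3)# 2/3
(0,4)# 2/3
(1,1)# 3/3
(1,2)# 4/6
(1,3)+ 2/6
(1,5)# 2/3
(2,2)# 3/6
(2,3)+ 4/6
(2,4)+ 5/7
(2,5)# 1/4
(3,0)+ 1/3
(3,1)# 3/5
(3,3)+ 4/6
(3,4)+ 5/6
(3,5)+ 2/3
(4,0)+ 1/3
(4,1)# 2/4
(4,2)# 2/4
(4,3)+ 2/3
The smallest same-type fraction is 1/4 at (2,5), which reduces to 1/4. Any threshold above that leaves this resident unsatisfied.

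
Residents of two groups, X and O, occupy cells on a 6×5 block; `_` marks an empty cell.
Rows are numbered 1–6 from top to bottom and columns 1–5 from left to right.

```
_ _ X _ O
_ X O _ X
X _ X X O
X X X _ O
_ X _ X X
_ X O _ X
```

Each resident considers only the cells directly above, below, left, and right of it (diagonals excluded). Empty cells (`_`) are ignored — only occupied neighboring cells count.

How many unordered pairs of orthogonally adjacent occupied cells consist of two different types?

Scan each occupied cell's neighbors to the right and below so each pair is counted once.
From row 1: 2 unlike of 2 pairs (running 2/2).
From row 2: 3 unlike of 3 pairs (running 5/5).
From row 3: 1 unlike of 5 pairs (running 6/10).
From row 4: 1 unlike of 4 pairs (running 7/14).
From row 5: 0 unlike of 3 pairs (running 7/17).
From row 6: 1 unlike of 1 pairs (running 8/18).
Total adjacent occupied pairs: 18; unlike-type pairs: 8.

8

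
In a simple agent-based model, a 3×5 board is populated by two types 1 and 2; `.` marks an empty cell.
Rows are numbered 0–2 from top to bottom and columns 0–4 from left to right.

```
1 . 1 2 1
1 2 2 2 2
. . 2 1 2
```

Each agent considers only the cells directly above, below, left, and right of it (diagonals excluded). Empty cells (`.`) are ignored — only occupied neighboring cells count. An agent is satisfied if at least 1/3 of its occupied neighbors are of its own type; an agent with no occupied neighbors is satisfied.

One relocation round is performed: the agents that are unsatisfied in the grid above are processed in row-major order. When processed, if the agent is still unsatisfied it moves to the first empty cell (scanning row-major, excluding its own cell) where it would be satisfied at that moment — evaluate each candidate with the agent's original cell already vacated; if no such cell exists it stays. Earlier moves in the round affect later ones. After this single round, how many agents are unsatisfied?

Initially unsatisfied (in order): (0,2), (0,4), (2,3).
  (0,2) → (0,1).
  (0,4) → (0,2).
  (2,3) → (2,0).
Resulting grid:
1 1 1 2 .
1 2 2 2 2
1 . 2 . 2
All satisfied now.

0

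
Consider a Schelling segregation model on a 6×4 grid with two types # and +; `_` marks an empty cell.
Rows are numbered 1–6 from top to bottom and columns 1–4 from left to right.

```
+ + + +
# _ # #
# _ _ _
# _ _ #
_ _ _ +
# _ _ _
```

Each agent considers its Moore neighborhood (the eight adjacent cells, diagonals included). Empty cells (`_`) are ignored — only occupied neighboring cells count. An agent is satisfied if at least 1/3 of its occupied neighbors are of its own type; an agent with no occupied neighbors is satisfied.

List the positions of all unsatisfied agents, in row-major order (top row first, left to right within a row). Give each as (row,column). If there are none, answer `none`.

(2,3), (4,4), (5,4)

Row 1: (1,1)+ 1/2 ✓ · (1,2)+ 2/4 ✓ · (1,3)+ 2/4 ✓ · (1,4)+ 1/3 ✓
Row 2: (2,1)# 1/3 ✓ · (2,3)# 1/4 ✗ · (2,4)# 1/3 ✓
Row 3: (3,1)# 2/2 ✓
Row 4: (4,1)# 1/1 ✓ · (4,4)# 0/1 ✗
Row 5: (5,4)+ 0/1 ✗
Row 6: (6,1)# 0/0 ✓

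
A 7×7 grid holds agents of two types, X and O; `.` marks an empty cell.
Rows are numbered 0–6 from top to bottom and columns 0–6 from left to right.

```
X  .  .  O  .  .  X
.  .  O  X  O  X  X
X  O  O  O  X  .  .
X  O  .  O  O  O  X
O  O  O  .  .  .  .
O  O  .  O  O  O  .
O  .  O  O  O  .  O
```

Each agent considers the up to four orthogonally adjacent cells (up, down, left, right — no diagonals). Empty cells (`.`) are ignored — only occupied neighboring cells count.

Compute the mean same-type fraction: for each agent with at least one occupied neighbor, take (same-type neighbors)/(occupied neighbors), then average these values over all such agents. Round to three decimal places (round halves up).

0.683

Row 0: (0,0)X — no occupied neighbors · (0,3)O 0/1 · (0,6)X 1/1
Row 1: (1,2)O 1/2 · (1,3)X 0/4 · (1,4)O 0/3 · (1,5)X 1/2 · (1,6)X 2/2
Row 2: (2,0)X 1/2 · (2,1)O 2/3 · (2,2)O 3/3 · (2,3)O 2/4 · (2,4)X 0/3
Row 3: (3,0)X 1/3 · (3,1)O 2/3 · (3,3)O 2/2 · (3,4)O 2/3 · (3,5)O 1/2 · (3,6)X 0/1
Row 4: (4,0)O 2/3 · (4,1)O 4/4 · (4,2)O 1/1
Row 5: (5,0)O 3/3 · (5,1)O 2/2 · (5,3)O 2/2 · (5,4)O 3/3 · (5,5)O 1/1
Row 6: (6,0)O 1/1 · (6,2)O 1/1 · (6,3)O 3/3 · (6,4)O 2/2 · (6,6)O — no occupied neighbors
Sum over 30 agents: 0/1 + 1/1 + 1/2 + 0/4 + 0/3 + 1/2 + 2/2 + 1/2 + 2/3 + 3/3 + 2/4 + 0/3 + 1/3 + 2/3 + 2/2 + 2/3 + 1/2 + 0/1 + 2/3 + 4/4 + 1/1 + 3/3 + 2/2 + 2/2 + 3/3 + 1/1 + 1/1 + 1/1 + 3/3 + 2/2 = 41/2; mean = 41/2 ÷ 30 = 41/60 = 0.683333… → 0.683.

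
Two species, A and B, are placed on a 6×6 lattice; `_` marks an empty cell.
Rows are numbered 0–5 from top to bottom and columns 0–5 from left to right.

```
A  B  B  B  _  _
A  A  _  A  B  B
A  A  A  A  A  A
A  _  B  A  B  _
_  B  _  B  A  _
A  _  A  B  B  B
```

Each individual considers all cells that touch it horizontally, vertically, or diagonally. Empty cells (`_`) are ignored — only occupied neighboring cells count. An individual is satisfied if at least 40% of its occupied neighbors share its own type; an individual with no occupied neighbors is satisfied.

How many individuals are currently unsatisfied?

Row 0: (0,0)A 2/3 ok · (0,1)B 1/4 unhappy · (0,2)B 2/4 ok · (0,3)B 2/3 ok
Row 1: (1,0)A 4/5 ok · (1,1)A 5/7 ok · (1,3)A 3/6 ok · (1,4)B 2/6 unhappy · (1,5)B 1/3 unhappy
Row 2: (2,0)A 4/4 ok · (2,1)A 5/6 ok · (2,2)A 5/6 ok · (2,3)A 4/7 ok · (2,4)A 4/7 ok · (2,5)A 1/4 unhappy
Row 3: (3,0)A 2/3 ok · (3,2)B 2/6 unhappy · (3,3)A 4/7 ok · (3,4)B 1/6 unhappy
Row 4: (4,1)B 1/4 unhappy · (4,3)B 4/7 ok · (4,4)A 1/6 unhappy
Row 5: (5,0)A 0/1 unhappy · (5,2)A 0/3 unhappy · (5,3)B 2/4 ok · (5,4)B 3/4 ok · (5,5)B 1/2 ok
Unsatisfied: (0,1), (1,4), (1,5), (2,5), (3,2), (3,4), (4,1), (4,4), (5,0), (5,2) — 10 in total.

10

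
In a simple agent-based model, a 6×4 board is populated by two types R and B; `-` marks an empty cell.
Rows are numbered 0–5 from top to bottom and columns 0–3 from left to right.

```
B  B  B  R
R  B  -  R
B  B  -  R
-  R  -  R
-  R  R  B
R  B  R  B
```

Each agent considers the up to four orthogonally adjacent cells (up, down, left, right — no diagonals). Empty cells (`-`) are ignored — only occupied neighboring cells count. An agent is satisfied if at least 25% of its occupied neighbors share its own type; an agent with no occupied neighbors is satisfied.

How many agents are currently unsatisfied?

Row 0: (0,0)B 1/2 ✓ · (0,1)B 3/3 ✓ · (0,2)B 1/2 ✓ · (0,3)R 1/2 ✓
Row 1: (1,0)R 0/3 ✗ · (1,1)B 2/3 ✓ · (1,3)R 2/2 ✓
Row 2: (2,0)B 1/2 ✓ · (2,1)B 2/3 ✓ · (2,3)R 2/2 ✓
Row 3: (3,1)R 1/2 ✓ · (3,3)R 1/2 ✓
Row 4: (4,1)R 2/3 ✓ · (4,2)R 2/3 ✓ · (4,3)B 1/3 ✓
Row 5: (5,0)R 0/1 ✗ · (5,1)B 0/3 ✗ · (5,2)R 1/3 ✓ · (5,3)B 1/2 ✓
Unsatisfied: (1,0), (5,0), (5,1) — 3 in total.

3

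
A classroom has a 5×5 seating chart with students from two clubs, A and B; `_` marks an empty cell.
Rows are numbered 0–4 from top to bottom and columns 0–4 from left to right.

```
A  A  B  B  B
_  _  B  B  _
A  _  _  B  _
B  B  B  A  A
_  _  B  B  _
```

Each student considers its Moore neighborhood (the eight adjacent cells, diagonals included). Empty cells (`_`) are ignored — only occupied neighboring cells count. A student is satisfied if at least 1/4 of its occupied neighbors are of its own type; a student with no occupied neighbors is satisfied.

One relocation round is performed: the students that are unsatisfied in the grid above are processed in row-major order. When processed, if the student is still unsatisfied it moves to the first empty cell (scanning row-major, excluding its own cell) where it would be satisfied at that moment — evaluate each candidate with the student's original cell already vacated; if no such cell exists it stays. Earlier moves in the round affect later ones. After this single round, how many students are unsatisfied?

Initially unsatisfied (in order): (2,0), (3,3).
  (2,0) → (1,0).
  (3,3) → (1,1).
Resulting grid:
A A B B B
A A B B _
_ _ _ B _
B B B _ A
_ _ B B _
Unsatisfied now: (3,4).

1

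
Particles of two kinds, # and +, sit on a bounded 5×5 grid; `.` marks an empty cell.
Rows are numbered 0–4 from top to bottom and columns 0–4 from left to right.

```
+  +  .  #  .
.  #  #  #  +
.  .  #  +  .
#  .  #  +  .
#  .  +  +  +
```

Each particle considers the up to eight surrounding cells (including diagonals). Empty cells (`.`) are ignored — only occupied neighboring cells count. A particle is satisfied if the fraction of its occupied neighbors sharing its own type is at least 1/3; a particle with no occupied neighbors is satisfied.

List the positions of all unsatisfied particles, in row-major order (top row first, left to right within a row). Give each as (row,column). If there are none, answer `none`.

(0,0)+ 1/2 satisfied
(0,1)+ 1/3 satisfied
(0,3)# 2/3 satisfied
(1,1)# 2/4 satisfied
(1,2)# 4/6 satisfied
(1,3)# 3/5 satisfied
(1,4)+ 1/3 satisfied
(2,2)# 4/6 satisfied
(2,3)+ 2/6 satisfied
(3,0)# 1/1 satisfied
(3,2)# 1/5 not
(3,3)+ 4/6 satisfied
(4,0)# 1/1 satisfied
(4,2)+ 2/3 satisfied
(4,3)+ 3/4 satisfied
(4,4)+ 2/2 satisfied

(3,2)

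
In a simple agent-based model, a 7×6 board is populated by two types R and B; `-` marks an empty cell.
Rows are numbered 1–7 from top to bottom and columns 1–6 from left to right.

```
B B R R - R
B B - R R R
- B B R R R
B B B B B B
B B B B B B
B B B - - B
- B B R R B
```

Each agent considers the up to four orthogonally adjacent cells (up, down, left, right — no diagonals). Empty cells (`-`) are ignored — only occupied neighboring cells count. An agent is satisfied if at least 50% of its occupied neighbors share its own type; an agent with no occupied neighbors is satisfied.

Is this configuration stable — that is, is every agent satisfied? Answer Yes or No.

Yes

Row 1: (1,1)B 2/2 ok · (1,2)B 2/3 ok · (1,3)R 1/2 ok · (1,4)R 2/2 ok · (1,6)R 1/1 ok
Row 2: (2,1)B 2/2 ok · (2,2)B 3/3 ok · (2,4)R 3/3 ok · (2,5)R 3/3 ok · (2,6)R 3/3 ok
Row 3: (3,2)B 3/3 ok · (3,3)B 2/3 ok · (3,4)R 2/4 ok · (3,5)R 3/4 ok · (3,6)R 2/3 ok
Row 4: (4,1)B 2/2 ok · (4,2)B 4/4 ok · (4,3)B 4/4 ok · (4,4)B 3/4 ok · (4,5)B 3/4 ok · (4,6)B 2/3 ok
Row 5: (5,1)B 3/3 ok · (5,2)B 4/4 ok · (5,3)B 4/4 ok · (5,4)B 3/3 ok · (5,5)B 3/3 ok · (5,6)B 3/3 ok
Row 6: (6,1)B 2/2 ok · (6,2)B 4/4 ok · (6,3)B 3/3 ok · (6,6)B 2/2 ok
Row 7: (7,2)B 2/2 ok · (7,3)B 2/3 ok · (7,4)R 1/2 ok · (7,5)R 1/2 ok · (7,6)B 1/2 ok
All meet the threshold, so the configuration is stable.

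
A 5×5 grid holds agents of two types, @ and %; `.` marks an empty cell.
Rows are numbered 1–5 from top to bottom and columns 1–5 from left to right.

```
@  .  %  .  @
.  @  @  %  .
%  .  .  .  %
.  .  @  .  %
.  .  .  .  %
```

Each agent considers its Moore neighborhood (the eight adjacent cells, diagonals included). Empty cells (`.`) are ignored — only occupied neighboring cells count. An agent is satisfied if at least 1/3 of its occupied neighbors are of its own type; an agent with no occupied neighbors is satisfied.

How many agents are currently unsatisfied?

2

(1,1)@ 1/1 ok
(1,3)% 1/3 ok
(1,5)@ 0/1 unhappy
(2,2)@ 2/4 ok
(2,3)@ 1/3 ok
(2,4)% 2/4 ok
(3,1)% 0/1 unhappy
(3,5)% 2/2 ok
(4,3)@ 0/0 ok
(4,5)% 2/2 ok
(5,5)% 1/1 ok
Unsatisfied: (1,5), (3,1) — 2 in total.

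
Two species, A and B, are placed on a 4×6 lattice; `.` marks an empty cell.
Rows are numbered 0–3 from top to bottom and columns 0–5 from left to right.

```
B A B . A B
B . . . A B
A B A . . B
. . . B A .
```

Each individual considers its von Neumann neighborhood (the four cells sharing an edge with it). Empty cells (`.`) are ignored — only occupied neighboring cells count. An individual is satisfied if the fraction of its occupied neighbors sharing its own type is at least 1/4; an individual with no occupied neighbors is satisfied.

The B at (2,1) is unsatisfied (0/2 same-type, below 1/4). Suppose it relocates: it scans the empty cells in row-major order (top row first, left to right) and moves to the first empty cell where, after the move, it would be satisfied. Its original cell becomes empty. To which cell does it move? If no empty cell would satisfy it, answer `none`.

(0,3)

Vacating (2,1). Empty cells in order:
  (0,3): 1/2 same-type → satisfied — stop here.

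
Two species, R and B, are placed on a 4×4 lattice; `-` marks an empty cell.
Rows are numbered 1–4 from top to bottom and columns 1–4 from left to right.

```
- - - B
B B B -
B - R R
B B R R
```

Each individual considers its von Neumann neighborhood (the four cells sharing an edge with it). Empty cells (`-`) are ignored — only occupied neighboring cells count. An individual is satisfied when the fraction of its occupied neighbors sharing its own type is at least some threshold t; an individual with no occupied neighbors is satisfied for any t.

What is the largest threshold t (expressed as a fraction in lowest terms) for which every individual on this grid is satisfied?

1/2

(1,4)B — no occupied neighbors
(2,1)B 2/2
(2,2)B 2/2
(2,3)B 1/2
(3,1)B 2/2
(3,3)R 2/3
(3,4)R 2/2
(4,1)B 2/2
(4,2)B 1/2
(4,3)R 2/3
(4,4)R 2/2
The smallest same-type fraction is 1/2 at (2,3), which reduces to 1/2. Any threshold above that leaves this individual unsatisfied.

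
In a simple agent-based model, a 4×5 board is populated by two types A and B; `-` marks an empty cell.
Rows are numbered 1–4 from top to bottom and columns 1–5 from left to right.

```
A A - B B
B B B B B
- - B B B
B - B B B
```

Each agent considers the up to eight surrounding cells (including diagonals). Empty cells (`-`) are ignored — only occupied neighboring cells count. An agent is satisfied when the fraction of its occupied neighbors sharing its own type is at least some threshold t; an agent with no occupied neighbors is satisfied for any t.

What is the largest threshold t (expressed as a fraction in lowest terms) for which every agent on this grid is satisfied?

1/4

(1,1)A 1/3
(1,2)A 1/4
(1,4)B 4/4
(1,5)B 3/3
(2,1)B 1/3
(2,2)B 3/5
(2,3)B 5/6
(2,4)B 7/7
(2,5)B 5/5
(3,3)B 6/6
(3,4)B 8/8
(3,5)B 5/5
(4,1)B — no occupied neighbors
(4,3)B 3/3
(4,4)B 5/5
(4,5)B 3/3
The smallest same-type fraction is 1/4 at (1,2), which reduces to 1/4. Any threshold above that leaves this agent unsatisfied.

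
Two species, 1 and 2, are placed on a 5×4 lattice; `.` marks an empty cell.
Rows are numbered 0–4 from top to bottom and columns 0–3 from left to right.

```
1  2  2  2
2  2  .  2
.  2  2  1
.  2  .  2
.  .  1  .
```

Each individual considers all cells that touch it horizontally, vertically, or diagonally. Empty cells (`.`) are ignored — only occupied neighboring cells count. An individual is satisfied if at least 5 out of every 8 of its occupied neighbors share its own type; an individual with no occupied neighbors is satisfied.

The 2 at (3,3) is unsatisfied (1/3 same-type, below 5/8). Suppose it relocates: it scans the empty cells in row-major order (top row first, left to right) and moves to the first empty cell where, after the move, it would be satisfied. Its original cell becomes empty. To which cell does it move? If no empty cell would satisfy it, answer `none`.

Vacating (3,3). Empty cells in order:
  (1,2): 7/8 same-type → satisfied — stop here.

(1,2)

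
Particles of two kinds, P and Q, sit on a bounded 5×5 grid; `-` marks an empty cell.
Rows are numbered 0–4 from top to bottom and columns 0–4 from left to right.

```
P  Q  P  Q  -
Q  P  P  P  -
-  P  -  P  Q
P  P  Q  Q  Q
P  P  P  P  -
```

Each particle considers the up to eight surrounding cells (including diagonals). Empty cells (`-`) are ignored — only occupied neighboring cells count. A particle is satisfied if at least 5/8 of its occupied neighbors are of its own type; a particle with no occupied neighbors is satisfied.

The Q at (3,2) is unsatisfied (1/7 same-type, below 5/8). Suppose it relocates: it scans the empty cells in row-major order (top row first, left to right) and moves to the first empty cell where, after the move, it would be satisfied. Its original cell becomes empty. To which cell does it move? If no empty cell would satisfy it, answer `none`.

(4,4)

Vacating (3,2). Empty cells in order:
  (0,4): 1/2 same-type → still unsatisfied.
  (1,4): 2/4 same-type → still unsatisfied.
  (2,0): 1/5 same-type → still unsatisfied.
  (2,2): 1/7 same-type → still unsatisfied.
  (4,4): 2/3 same-type → satisfied — stop here.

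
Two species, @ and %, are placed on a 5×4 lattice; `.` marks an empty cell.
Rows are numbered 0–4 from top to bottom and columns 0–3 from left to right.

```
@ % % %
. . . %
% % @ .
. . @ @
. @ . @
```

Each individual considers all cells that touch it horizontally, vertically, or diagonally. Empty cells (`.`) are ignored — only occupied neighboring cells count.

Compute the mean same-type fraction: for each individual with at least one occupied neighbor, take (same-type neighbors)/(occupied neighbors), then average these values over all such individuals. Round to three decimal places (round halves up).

(0,0)@ 0/1
(0,1)% 1/2
(0,2)% 3/3
(0,3)% 2/2
(1,3)% 2/3
(2,0)% 1/1
(2,1)% 1/3
(2,2)@ 2/4
(3,2)@ 4/5
(3,3)@ 3/3
(4,1)@ 1/1
(4,3)@ 2/2
Sum over 12 individuals: 0/1 + 1/2 + 3/3 + 2/2 + 2/3 + 1/1 + 1/3 + 2/4 + 4/5 + 3/3 + 1/1 + 2/2 = 44/5; mean = 44/5 ÷ 12 = 11/15 = 0.733333… → 0.733.

0.733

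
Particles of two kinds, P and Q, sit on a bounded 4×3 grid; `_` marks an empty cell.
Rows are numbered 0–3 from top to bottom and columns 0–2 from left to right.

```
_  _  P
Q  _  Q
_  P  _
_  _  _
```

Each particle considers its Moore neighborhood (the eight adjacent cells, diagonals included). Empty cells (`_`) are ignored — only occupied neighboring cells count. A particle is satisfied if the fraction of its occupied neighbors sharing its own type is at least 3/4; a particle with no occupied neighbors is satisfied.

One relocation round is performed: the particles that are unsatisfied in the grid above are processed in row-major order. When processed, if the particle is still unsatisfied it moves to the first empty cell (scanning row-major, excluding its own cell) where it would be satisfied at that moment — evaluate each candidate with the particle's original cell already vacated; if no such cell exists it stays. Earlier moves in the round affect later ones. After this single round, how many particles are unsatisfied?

Initially unsatisfied (in order): (0,2), (1,0), (1,2), (2,1).
  (0,2) → (3,0).
  (1,0) → (0,0).
  (1,2) → (0,1).
  (2,1): now satisfied by earlier moves; stays.
Resulting grid:
Q Q _
_ _ _
_ P _
P _ _
All satisfied now.

0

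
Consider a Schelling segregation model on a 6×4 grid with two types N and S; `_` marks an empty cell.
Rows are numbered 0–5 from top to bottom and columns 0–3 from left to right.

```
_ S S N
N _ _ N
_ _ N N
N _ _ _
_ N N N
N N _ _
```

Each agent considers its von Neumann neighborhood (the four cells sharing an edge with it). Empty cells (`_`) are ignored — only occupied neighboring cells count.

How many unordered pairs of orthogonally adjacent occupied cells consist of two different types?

Scan each occupied cell's neighbors to the right and below so each pair is counted once.
Row 0: S(0,1)–S(0,2)= S(0,2)–N(0,3)≠ N(0,3)–N(1,3)=  → 1/3 unlike.
Row 1: N(1,3)–N(2,3)=  → 0/1 unlike.
Row 2: N(2,2)–N(2,3)=  → 0/1 unlike.
Row 4: N(4,1)–N(4,2)= N(4,1)–N(5,1)= N(4,2)–N(4,3)=  → 0/3 unlike.
Row 5: N(5,0)–N(5,1)=  → 0/1 unlike.
Total adjacent occupied pairs: 9; unlike-type pairs: 1.

1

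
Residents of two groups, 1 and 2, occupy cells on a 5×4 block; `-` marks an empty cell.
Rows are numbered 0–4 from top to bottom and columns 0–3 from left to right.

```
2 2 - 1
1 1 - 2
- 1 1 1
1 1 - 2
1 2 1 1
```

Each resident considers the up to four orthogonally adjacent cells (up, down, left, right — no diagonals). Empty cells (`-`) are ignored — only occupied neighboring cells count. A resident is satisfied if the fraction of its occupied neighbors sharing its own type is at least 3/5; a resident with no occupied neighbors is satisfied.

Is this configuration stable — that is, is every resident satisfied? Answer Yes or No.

(0,0)2 1/2 ✗
(0,1)2 1/2 ✗
(0,3)1 0/1 ✗
(1,0)1 1/2 ✗
(1,1)1 2/3 ✓
(1,3)2 0/2 ✗
(2,1)1 3/3 ✓
(2,2)1 2/2 ✓
(2,3)1 1/3 ✗
(3,0)1 2/2 ✓
(3,1)1 2/3 ✓
(3,3)2 0/2 ✗
(4,0)1 1/2 ✗
(4,1)2 0/3 ✗
(4,2)1 1/2 ✗
(4,3)1 1/2 ✗
For instance (0,0) has only 1/2 same-type neighbors, below 3/5.

No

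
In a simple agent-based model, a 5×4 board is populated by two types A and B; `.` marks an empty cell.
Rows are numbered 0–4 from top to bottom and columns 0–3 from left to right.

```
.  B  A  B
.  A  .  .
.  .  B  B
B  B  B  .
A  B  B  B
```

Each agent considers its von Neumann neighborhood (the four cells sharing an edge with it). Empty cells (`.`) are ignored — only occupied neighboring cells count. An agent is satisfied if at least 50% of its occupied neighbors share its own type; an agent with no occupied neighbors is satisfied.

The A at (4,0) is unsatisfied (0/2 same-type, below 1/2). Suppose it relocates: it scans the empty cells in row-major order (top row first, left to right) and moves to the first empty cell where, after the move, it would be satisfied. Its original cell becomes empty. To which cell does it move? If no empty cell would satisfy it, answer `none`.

Vacating (4,0). Empty cells in order:
  (0,0): 0/1 same-type → still unsatisfied.
  (1,0): 1/1 same-type → satisfied — stop here.

(1,0)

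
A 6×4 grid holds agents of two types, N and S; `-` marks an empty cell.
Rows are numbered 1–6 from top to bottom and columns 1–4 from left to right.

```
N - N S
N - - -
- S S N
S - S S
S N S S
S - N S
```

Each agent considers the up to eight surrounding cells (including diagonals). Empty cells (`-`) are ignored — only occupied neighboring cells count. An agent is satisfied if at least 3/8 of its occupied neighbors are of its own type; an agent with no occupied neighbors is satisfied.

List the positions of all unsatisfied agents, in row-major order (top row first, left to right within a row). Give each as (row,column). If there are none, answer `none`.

Row 1: (1,1)N 1/1 ok · (1,3)N 0/1 unhappy · (1,4)S 0/1 unhappy
Row 2: (2,1)N 1/2 ok
Row 3: (3,2)S 3/4 ok · (3,3)S 3/4 ok · (3,4)N 0/3 unhappy
Row 4: (4,1)S 2/3 ok · (4,3)S 5/7 ok · (4,4)S 4/5 ok
Row 5: (5,1)S 2/3 ok · (5,2)N 1/6 unhappy · (5,3)S 4/6 ok · (5,4)S 4/5 ok
Row 6: (6,1)S 1/2 ok · (6,3)N 1/4 unhappy · (6,4)S 2/3 ok

(1,3), (1,4), (3,4), (5,2), (6,3)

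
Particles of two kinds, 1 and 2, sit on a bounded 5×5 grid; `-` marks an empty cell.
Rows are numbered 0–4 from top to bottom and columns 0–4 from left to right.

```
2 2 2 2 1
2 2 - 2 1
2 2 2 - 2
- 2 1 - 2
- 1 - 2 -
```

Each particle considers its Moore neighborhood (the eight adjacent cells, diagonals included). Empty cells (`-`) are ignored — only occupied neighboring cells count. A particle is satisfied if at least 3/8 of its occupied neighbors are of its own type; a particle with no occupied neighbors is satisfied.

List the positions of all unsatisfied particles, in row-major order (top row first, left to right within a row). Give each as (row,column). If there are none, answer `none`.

(0,4), (1,4), (3,2)

Row 0: (0,0)2 3/3 satisfied · (0,1)2 4/4 satisfied · (0,2)2 4/4 satisfied · (0,3)2 2/4 satisfied · (0,4)1 1/3 not
Row 1: (1,0)2 5/5 satisfied · (1,1)2 7/7 satisfied · (1,3)2 4/6 satisfied · (1,4)1 1/4 not
Row 2: (2,0)2 4/4 satisfied · (2,1)2 5/6 satisfied · (2,2)2 4/5 satisfied · (2,4)2 2/3 satisfied
Row 3: (3,1)2 3/5 satisfied · (3,2)1 1/5 not · (3,4)2 2/2 satisfied
Row 4: (4,1)1 1/2 satisfied · (4,3)2 1/2 satisfied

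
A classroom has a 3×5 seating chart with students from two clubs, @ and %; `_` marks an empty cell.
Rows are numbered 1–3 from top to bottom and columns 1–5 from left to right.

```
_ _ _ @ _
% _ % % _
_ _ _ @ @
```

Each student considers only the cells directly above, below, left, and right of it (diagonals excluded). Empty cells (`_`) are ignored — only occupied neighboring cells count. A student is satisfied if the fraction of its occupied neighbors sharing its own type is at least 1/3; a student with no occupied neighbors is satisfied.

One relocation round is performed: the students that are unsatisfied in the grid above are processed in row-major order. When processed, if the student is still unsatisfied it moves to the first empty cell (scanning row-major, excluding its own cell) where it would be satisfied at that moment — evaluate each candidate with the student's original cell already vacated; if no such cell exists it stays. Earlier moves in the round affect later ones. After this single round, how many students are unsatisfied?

0

Initially unsatisfied (in order): (1,4).
  (1,4) → (1,2).
Resulting grid:
_ @ _ _ _
% _ % % _
_ _ _ @ @
All satisfied now.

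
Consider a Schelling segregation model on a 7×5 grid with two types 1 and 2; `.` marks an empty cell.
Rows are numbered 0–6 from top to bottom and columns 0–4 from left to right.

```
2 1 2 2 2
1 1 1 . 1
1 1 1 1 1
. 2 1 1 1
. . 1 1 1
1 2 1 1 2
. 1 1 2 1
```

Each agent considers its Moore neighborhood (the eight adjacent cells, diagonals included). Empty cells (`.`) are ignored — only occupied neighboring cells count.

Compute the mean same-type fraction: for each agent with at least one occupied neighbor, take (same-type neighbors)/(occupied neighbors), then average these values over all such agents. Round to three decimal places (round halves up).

0.612

Row 0: (0,0)2 0/3 · (0,1)1 3/5 · (0,2)2 1/4 · (0,3)2 2/4 · (0,4)2 1/2
Row 1: (1,0)1 4/5 · (1,1)1 6/8 · (1,2)1 5/7 · (1,4)1 2/4
Row 2: (2,0)1 3/4 · (2,1)1 6/7 · (2,2)1 6/7 · (2,3)1 7/7 · (2,4)1 4/4
Row 3: (3,1)2 0/5 · (3,2)1 6/7 · (3,3)1 8/8 · (3,4)1 5/5
Row 4: (4,2)1 5/7 · (4,3)1 7/8 · (4,4)1 4/5
Row 5: (5,0)1 1/2 · (5,1)2 0/5 · (5,2)1 5/7 · (5,3)1 6/8 · (5,4)2 1/5
Row 6: (6,1)1 3/4 · (6,2)1 3/5 · (6,3)2 1/5 · (6,4)1 1/3
Sum over 30 agents: 0/3 + 3/5 + 1/4 + 2/4 + 1/2 + 4/5 + 6/8 + 5/7 + 2/4 + 3/4 + 6/7 + 6/7 + 7/7 + 4/4 + 0/5 + 6/7 + 8/8 + 5/5 + 5/7 + 7/8 + 4/5 + 1/2 + 0/5 + 5/7 + 6/8 + 1/5 + 3/4 + 3/5 + 1/5 + 1/3 = 15433/840; mean = 15433/840 ÷ 30 = 15433/25200 = 0.612420… → 0.612.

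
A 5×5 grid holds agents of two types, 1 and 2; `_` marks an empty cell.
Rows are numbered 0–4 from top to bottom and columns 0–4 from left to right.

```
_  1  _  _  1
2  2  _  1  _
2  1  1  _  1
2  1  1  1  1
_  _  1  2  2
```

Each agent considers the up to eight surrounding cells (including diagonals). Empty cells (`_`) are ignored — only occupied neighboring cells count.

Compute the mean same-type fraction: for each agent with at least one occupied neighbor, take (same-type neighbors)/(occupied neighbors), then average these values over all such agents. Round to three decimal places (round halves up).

0.594

(0,1)1 0/2
(0,4)1 1/1
(1,0)2 2/4
(1,1)2 2/5
(1,3)1 3/3
(2,0)2 3/5
(2,1)1 3/7
(2,2)1 5/6
(2,4)1 3/3
(3,0)2 1/3
(3,1)1 4/6
(3,2)1 5/6
(3,3)1 5/7
(3,4)1 2/4
(4,2)1 3/4
(4,3)2 1/5
(4,4)2 1/3
Sum over 17 agents: 0/2 + 1/1 + 2/4 + 2/5 + 3/3 + 3/5 + 3/7 + 5/6 + 3/3 + 1/3 + 4/6 + 5/6 + 5/7 + 2/4 + 3/4 + 1/5 + 1/3 = 1413/140; mean = 1413/140 ÷ 17 = 1413/2380 = 0.593697… → 0.594.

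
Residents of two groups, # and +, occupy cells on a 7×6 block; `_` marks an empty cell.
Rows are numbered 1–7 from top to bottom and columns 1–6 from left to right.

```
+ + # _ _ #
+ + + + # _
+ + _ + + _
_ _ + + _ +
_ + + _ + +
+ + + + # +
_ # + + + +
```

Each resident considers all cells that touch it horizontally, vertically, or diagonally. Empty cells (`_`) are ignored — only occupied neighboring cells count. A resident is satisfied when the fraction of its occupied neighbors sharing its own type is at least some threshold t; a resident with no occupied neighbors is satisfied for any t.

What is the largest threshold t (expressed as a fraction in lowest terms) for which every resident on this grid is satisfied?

0/1

Row 1: (1,1)+ 3/3 · (1,2)+ 4/5 · (1,3)# 0/4 · (1,6)# 1/1
Row 2: (2,1)+ 5/5 · (2,2)+ 6/7 · (2,3)+ 5/6 · (2,4)+ 3/5 · (2,5)# 1/4
Row 3: (3,1)+ 3/3 · (3,2)+ 5/5 · (3,4)+ 5/6 · (3,5)+ 4/5
Row 4: (4,3)+ 5/5 · (4,4)+ 5/5 · (4,6)+ 3/3
Row 5: (5,2)+ 5/5 · (5,3)+ 6/6 · (5,5)+ 5/6 · (5,6)+ 3/4
Row 6: (6,1)+ 2/3 · (6,2)+ 5/6 · (6,3)+ 6/7 · (6,4)+ 6/7 · (6,5)# 0/7 · (6,6)+ 4/5
Row 7: (7,2)# 0/4 · (7,3)+ 4/5 · (7,4)+ 4/5 · (7,5)+ 4/5 · (7,6)+ 2/3
The smallest same-type fraction is 0/4 at (1,3), which reduces to 0/1. Any threshold above that leaves this resident unsatisfied.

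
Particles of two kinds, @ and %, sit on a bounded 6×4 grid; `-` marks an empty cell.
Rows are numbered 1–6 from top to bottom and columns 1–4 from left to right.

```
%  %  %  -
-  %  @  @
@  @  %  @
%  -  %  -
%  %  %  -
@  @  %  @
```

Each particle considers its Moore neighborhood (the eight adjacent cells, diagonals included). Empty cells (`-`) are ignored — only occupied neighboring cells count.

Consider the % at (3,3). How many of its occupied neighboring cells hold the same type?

Occupied neighbors of (3,3): (2,2)=%, (2,3)=@, (2,4)=@, (3,2)=@, (3,4)=@, (4,3)=%.
Same type (%): 2 of 6.

2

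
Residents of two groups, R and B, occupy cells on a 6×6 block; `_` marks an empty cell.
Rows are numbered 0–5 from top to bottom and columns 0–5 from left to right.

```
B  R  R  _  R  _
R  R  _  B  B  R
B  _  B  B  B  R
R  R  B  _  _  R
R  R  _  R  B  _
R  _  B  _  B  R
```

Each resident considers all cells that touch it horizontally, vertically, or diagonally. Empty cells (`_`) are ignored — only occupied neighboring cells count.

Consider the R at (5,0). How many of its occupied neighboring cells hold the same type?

Occupied neighbors of (5,0): (4,0)=R, (4,1)=R.
Same type (R): 2 of 2.

2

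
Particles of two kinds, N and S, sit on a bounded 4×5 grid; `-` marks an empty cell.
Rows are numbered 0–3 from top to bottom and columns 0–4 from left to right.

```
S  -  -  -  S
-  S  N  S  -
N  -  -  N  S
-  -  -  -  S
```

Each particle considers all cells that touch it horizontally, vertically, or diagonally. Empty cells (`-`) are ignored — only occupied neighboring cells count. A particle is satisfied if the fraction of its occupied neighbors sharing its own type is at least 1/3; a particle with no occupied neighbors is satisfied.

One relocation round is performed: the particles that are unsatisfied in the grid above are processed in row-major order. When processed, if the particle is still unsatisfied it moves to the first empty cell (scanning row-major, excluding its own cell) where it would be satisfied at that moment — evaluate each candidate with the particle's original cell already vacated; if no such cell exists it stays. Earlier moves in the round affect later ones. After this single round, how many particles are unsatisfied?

Initially unsatisfied (in order): (2,0), (2,3).
  (2,0) → (0,1).
  (2,3) → (0,2).
Resulting grid:
S N N - S
- S N S -
- - - - S
- - - - S
Unsatisfied now: (1,1).

1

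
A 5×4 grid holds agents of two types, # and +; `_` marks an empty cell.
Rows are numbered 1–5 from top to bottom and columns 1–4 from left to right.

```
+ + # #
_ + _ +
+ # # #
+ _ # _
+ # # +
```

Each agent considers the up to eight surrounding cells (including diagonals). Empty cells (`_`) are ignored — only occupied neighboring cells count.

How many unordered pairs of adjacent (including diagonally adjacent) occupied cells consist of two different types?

14

Scan each occupied cell's neighbors to the right and below (and the two forward diagonals) so each pair is counted once.
From row 1: 4 unlike of 8 pairs (running 4/8).
From row 2: 4 unlike of 5 pairs (running 8/13).
From row 3: 2 unlike of 8 pairs (running 10/21).
From row 4: 2 unlike of 5 pairs (running 12/26).
From row 5: 2 unlike of 3 pairs (running 14/29).
Total adjacent occupied pairs: 29; unlike-type pairs: 14.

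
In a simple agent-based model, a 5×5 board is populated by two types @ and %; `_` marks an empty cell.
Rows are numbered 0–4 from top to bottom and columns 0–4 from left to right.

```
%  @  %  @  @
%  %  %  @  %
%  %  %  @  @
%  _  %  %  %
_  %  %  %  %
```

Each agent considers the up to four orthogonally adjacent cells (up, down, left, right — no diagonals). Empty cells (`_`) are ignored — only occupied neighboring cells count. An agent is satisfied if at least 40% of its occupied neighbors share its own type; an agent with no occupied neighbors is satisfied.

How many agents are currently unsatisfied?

(0,0)% 1/2 satisfied
(0,1)@ 0/3 not
(0,2)% 1/3 not
(0,3)@ 2/3 satisfied
(0,4)@ 1/2 satisfied
(1,0)% 3/3 satisfied
(1,1)% 3/4 satisfied
(1,2)% 3/4 satisfied
(1,3)@ 2/4 satisfied
(1,4)% 0/3 not
(2,0)% 3/3 satisfied
(2,1)% 3/3 satisfied
(2,2)% 3/4 satisfied
(2,3)@ 2/4 satisfied
(2,4)@ 1/3 not
(3,0)% 1/1 satisfied
(3,2)% 3/3 satisfied
(3,3)% 3/4 satisfied
(3,4)% 2/3 satisfied
(4,1)% 1/1 satisfied
(4,2)% 3/3 satisfied
(4,3)% 3/3 satisfied
(4,4)% 2/2 satisfied
Unsatisfied: (0,1), (0,2), (1,4), (2,4) — 4 in total.

4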